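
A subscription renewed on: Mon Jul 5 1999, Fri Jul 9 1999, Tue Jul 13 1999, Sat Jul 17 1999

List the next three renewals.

Every event comes 4 days after the last (4, 4, 4).
Sat Jul 17 1999 + 4 days = Wed Jul 21 1999.
Wed Jul 21 1999 + 4 days = Sun Jul 25 1999.
Sun Jul 25 1999 + 4 days = Thu Jul 29 1999.

Wed Jul 21 1999, Sun Jul 25 1999, Thu Jul 29 1999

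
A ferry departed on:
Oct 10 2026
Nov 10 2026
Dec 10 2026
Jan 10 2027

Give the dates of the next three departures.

Gaps: 31, 30, 31 days — not constant. Every event is on the 10th of the month.
Pattern: the 10th of each month.
Next: February 2027 → Feb 10 2027.
March 2027: Mar 10 2027.
April 2027: Apr 10 2027.

Feb 10 2027, Mar 10 2027, Apr 10 2027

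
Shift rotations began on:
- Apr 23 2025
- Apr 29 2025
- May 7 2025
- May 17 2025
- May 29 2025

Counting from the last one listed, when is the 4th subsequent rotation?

Aug 5 2025

The spacing grows by 2 each time: 6, 8, 10, 12 days.
Next gap: 14 days. May 29 2025 + 14 days = Jun 12 2025.
Next gap: 16 days. Jun 12 2025 + 16 days = Jun 28 2025.
Next gap: 18 days. Jun 28 2025 + 18 days = Jul 16 2025.
Next gap: 20 days. Jul 16 2025 + 20 days = Aug 5 2025.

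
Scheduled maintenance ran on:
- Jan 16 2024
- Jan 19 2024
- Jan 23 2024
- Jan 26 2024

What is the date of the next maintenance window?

The gap pattern 3, 4, 3 repeats every 2 events.
These are the Tuesdays and Fridays of each week.
The following Tuesday is Jan 30 2024.

Jan 30 2024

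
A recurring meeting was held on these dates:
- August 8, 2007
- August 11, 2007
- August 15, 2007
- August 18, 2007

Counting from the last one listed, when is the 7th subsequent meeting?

Gaps: 3, 4, 3 days — not constant, but cyclic with period 2.
The events fall on every Wednesday and Saturday.
Next Wednesday: August 22, 2007.
Next Saturday: August 25, 2007.
The following Wednesday is August 29, 2007.
Next Saturday: September 1, 2007.
Next Wednesday: September 5, 2007.
The following Saturday is September 8, 2007.
Next Wednesday: September 12, 2007.

September 12, 2007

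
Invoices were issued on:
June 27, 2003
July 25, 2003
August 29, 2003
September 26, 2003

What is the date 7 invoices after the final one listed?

April 30, 2004

Every date is a Friday; gaps 28, 35, 28 days.
Each is the last Friday of its month (at least one falls on the 29th or later, ruling out '4th Friday').
October 2003 ends with Friday October 31, 2003.
November 2003 ends with Friday November 28, 2003.
Last Friday of December 2003: December 26, 2003.
January 2004 ends with Friday January 30, 2004.
February 2004 ends with Friday February 27, 2004.
Last Friday of March 2004: March 26, 2004.
April 2004 ends with Friday April 30, 2004.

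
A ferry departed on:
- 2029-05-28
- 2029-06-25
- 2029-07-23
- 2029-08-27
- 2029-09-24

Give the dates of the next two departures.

Gaps: 28, 28, 35, 28 days — a mix of 28 and 35. Every date is a Monday.
Each is the 4th Monday of its month.
October 2029 — 4th Monday is 2029-10-22.
4th Monday of November 2029: 2029-11-26.

2029-10-22, 2029-11-26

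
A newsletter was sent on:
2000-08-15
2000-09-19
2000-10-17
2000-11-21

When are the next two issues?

Gaps: 35, 28, 35 days — a mix of 28 and 35. Every date is a Tuesday.
Each is the 3rd Tuesday of its month.
3rd Tuesday of December 2000: 2000-12-19.
3rd Tuesday of January 2001: 2001-01-16.

2000-12-19, 2001-01-16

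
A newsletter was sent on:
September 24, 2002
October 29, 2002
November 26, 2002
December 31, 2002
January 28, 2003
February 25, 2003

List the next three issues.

March 25, 2003; April 29, 2003; May 27, 2003

Every date is a Tuesday; gaps 35, 28, 35, 28, 28 days.
Each is the last Tuesday of its month (at least one falls on the 29th or later, ruling out '4th Tuesday').
March 2003 ends with Tuesday March 25, 2003.
Last Tuesday of April 2003: April 29, 2003.
Last Tuesday of May 2003: May 27, 2003.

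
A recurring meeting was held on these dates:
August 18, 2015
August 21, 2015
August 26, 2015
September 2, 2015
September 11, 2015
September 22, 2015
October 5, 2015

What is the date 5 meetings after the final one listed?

January 8, 2016

Gaps: 3, 5, 7, 9, 11, 13 days — each gap is 2 larger than the previous one.
Next gap: 15 days. October 5, 2015 + 15 days = October 20, 2015.
Next gap: 17 days. October 20, 2015 + 17 days = November 6, 2015.
Next gap: 19 days. November 6, 2015 + 19 days = November 25, 2015.
Next gap: 21 days. November 25, 2015 + 21 days = December 16, 2015.
Next gap: 23 days. December 16, 2015 + 23 days = January 8, 2016.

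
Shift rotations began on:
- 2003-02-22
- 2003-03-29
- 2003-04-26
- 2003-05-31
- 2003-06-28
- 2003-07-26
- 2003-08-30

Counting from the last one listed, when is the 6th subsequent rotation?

All Saturdays; the gaps (35, 28, 35, 28, 28, 35) vary with month length.
This is the last Saturday of each month.
Last Saturday of September 2003: 2003-09-27.
October 2003 ends with Saturday 2003-10-25.
November 2003 ends with Saturday 2003-11-29.
Last Saturday of December 2003: 2003-12-27.
January 2004 ends with Saturday 2004-01-31.
February 2004 ends with Saturday 2004-02-28.

2004-02-28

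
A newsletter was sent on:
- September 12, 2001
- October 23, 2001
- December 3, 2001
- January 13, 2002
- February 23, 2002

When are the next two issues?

April 5, 2002; May 16, 2002

Gaps between consecutive events: 41, 41, 41, 41 days — a constant 41-day interval.
February 23, 2002 + 41 days = April 5, 2002.
April 5, 2002 + 41 days = May 16, 2002.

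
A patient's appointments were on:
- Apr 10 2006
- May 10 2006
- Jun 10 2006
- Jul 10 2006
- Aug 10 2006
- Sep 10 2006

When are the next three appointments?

Oct 10 2006, Nov 10 2006, Dec 10 2006

The day-of-month is always 10 (30, 31, 30, 31, 31 days between events).
So this recurs on the 10th of each month.
Next: October 2006 → Oct 10 2006.
November 2006: Nov 10 2006.
Next: December 2006 → Dec 10 2006.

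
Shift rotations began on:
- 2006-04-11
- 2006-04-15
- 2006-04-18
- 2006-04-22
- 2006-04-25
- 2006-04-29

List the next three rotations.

2006-05-02, 2006-05-06, 2006-05-09

Every event lands on a Tuesday or Saturday (gaps cycle 4, 3, 4, 3, 4).
So the schedule is: every Tuesday and Saturday.
The following Tuesday is 2006-05-02.
The following Saturday is 2006-05-06.
The following Tuesday is 2006-05-09.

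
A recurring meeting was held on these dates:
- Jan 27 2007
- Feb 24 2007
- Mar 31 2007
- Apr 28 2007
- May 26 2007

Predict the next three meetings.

Every date is a Saturday; gaps 28, 35, 28, 28 days.
Each is the last Saturday of its month (at least one falls on the 29th or later, ruling out '4th Saturday').
June 2007 ends with Saturday Jun 30 2007.
July 2007 ends with Saturday Jul 28 2007.
Last Saturday of August 2007: Aug 25 2007.

Jun 30 2007, Jul 28 2007, Aug 25 2007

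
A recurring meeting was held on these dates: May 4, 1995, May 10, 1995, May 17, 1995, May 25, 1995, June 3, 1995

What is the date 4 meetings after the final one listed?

July 19, 1995

Intervals are 6, 7, 8, 9 days — an arithmetic progression with common difference 1.
Next gap: 10 days. June 3, 1995 + 10 days = June 13, 1995.
Next gap: 11 days. June 13, 1995 + 11 days = June 24, 1995.
Next gap: 12 days. June 24, 1995 + 12 days = July 6, 1995.
Next gap: 13 days. July 6, 1995 + 13 days = July 19, 1995.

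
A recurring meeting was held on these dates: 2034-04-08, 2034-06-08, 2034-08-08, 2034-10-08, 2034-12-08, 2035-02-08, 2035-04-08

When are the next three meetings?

The day-of-month is always 8 (61, 61, 61, 61, 62, 59 days between events).
So this recurs on the 8th of every 2 months.
June 2035: 2035-06-08.
Next: August 2035 → 2035-08-08.
October 2035: 2035-10-08.

2035-06-08, 2035-08-08, 2035-10-08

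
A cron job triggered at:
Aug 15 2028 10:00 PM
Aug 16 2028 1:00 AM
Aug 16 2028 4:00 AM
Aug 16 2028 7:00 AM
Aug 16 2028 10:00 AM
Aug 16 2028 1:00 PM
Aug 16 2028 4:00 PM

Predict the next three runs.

Aug 16 2028 7:00 PM, Aug 16 2028 10:00 PM, Aug 17 2028 1:00 AM

Spacing: 3, 3, 3, 3, 3, 3 h — constant 3 h.
Aug 16 2028 4:00 PM + 3 h = Aug 16 2028 7:00 PM.
Aug 16 2028 7:00 PM + 3 h = Aug 16 2028 10:00 PM.
Aug 16 2028 10:00 PM + 3 h = Aug 17 2028 1:00 AM.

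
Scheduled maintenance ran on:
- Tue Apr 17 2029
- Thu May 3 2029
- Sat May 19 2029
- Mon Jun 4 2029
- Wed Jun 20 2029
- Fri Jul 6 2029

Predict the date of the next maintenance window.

Every event comes 16 days after the last (16, 16, 16, 16, 16).
Fri Jul 6 2029 + 16 days = Sun Jul 22 2029.

Sun Jul 22 2029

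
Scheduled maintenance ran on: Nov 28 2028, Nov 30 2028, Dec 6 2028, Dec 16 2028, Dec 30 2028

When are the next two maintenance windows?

Gaps: 2, 6, 10, 14 days — each gap is 4 larger than the previous one.
Next gap: 18 days. Dec 30 2028 + 18 days = Jan 17 2029.
Next gap: 22 days. Jan 17 2029 + 22 days = Feb 8 2029.

Jan 17 2029, Feb 8 2029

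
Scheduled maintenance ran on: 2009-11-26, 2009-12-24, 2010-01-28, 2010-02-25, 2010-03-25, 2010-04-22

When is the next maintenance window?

These are Thursdays at 28- or 35-day spacing (28, 35, 28, 28, 28).
The pattern: 4th Thursday of the month.
May 2010 — 4th Thursday is 2010-05-27.

2010-05-27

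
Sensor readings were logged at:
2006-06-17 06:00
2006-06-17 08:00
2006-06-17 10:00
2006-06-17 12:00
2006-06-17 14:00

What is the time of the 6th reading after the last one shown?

Spacing: 2, 2, 2, 2 h — constant 2 h.
2006-06-17 14:00 + 2 h = 2006-06-17 16:00.
2006-06-17 16:00 + 2 h = 2006-06-17 18:00.
2006-06-17 18:00 + 2 h = 2006-06-17 20:00.
2006-06-17 20:00 + 2 h = 2006-06-17 22:00.
2006-06-17 22:00 + 2 h = 2006-06-18 00:00.
2006-06-18 00:00 + 2 h = 2006-06-18 02:00.

2006-06-18 02:00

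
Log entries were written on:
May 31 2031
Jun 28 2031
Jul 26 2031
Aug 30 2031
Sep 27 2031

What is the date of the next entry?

Oct 25 2031

These are Saturdays with 28, 28, 35, 28-day gaps.
Each is the final Saturday of its month — May 31 2031 is past the 28th, so '4th Saturday' doesn't fit.
Last Saturday of October 2031: Oct 25 2031.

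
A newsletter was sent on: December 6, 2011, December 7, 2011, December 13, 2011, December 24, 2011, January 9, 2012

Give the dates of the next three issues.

Intervals are 1, 6, 11, 16 days — an arithmetic progression with common difference 5.
Next gap: 21 days. January 9, 2012 + 21 days = January 30, 2012.
Next gap: 26 days. January 30, 2012 + 26 days = February 25, 2012.
Next gap: 31 days. February 25, 2012 + 31 days = March 27, 2012.

January 30, 2012; February 25, 2012; March 27, 2012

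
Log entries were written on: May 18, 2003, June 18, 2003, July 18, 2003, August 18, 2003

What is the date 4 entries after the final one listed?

December 18, 2003

Gaps: 31, 30, 31 days — not constant. Every event is on the 18th of the month.
Pattern: the 18th of each month.
Next: September 2003 → September 18, 2003.
October 2003: October 18, 2003.
Next: November 2003 → November 18, 2003.
December 2003: December 18, 2003.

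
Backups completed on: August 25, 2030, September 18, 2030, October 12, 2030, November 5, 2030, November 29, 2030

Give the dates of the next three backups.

The spacing is 24, 24, 24, 24 days — always 24 days.
November 29, 2030 + 24 days = December 23, 2030.
December 23, 2030 + 24 days = January 16, 2031.
January 16, 2031 + 24 days = February 9, 2031.

December 23, 2030; January 16, 2031; February 9, 2031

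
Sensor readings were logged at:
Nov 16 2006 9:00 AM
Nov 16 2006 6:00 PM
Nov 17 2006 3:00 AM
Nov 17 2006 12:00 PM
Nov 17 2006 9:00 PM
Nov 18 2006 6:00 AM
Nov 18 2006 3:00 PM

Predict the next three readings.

Nov 19 2006 12:00 AM, Nov 19 2006 9:00 AM, Nov 19 2006 6:00 PM

Gaps: 9, 9, 9, 9, 9, 9 hours — each event is 9 hours after the previous one.
Nov 18 2006 3:00 PM + 9 h = Nov 19 2006 12:00 AM.
Nov 19 2006 12:00 AM + 9 h = Nov 19 2006 9:00 AM.
Nov 19 2006 9:00 AM + 9 h = Nov 19 2006 6:00 PM.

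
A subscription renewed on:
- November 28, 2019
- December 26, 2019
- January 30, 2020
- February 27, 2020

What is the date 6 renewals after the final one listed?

August 27, 2020

All Thursdays; the gaps (28, 35, 28) vary with month length.
This is the last Thursday of each month.
Last Thursday of March 2020: March 26, 2020.
April 2020 ends with Thursday April 30, 2020.
Last Thursday of May 2020: May 28, 2020.
June 2020 ends with Thursday June 25, 2020.
Last Thursday of July 2020: July 30, 2020.
Last Thursday of August 2020: August 27, 2020.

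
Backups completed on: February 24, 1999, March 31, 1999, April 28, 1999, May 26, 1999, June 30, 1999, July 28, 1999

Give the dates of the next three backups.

August 25, 1999; September 29, 1999; October 27, 1999

These are Wednesdays with 35, 28, 28, 35, 28-day gaps.
Each is the final Wednesday of its month — March 31, 1999 is past the 28th, so '4th Wednesday' doesn't fit.
Last Wednesday of August 1999: August 25, 1999.
Last Wednesday of September 1999: September 29, 1999.
October 1999 ends with Wednesday October 27, 1999.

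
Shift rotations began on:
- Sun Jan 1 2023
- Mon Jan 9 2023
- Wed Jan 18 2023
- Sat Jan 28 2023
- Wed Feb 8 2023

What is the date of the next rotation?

Mon Feb 20 2023

The spacing grows by 1 each time: 8, 9, 10, 11 days.
Next gap: 12 days. Wed Feb 8 2023 + 12 days = Mon Feb 20 2023.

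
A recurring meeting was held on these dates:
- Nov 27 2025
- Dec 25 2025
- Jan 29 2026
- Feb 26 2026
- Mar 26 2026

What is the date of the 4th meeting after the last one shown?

Jul 30 2026

These are Thursdays with 28, 35, 28, 28-day gaps.
Each is the final Thursday of its month — Jan 29 2026 is past the 28th, so '4th Thursday' doesn't fit.
April 2026 ends with Thursday Apr 30 2026.
May 2026 ends with Thursday May 28 2026.
June 2026 ends with Thursday Jun 25 2026.
Last Thursday of July 2026: Jul 30 2026.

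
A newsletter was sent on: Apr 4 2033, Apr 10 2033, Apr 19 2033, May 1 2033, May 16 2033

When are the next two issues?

Jun 3 2033, Jun 24 2033

The spacing grows by 3 each time: 6, 9, 12, 15 days.
Next gap: 18 days. May 16 2033 + 18 days = Jun 3 2033.
Next gap: 21 days. Jun 3 2033 + 21 days = Jun 24 2033.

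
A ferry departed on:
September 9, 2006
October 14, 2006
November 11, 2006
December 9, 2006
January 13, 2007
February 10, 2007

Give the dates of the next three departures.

These are Saturdays at 28- or 35-day spacing (35, 28, 28, 35, 28).
The pattern: 2nd Saturday of the month.
March 2007 — 2nd Saturday is March 10, 2007.
April 2007 — 2nd Saturday is April 14, 2007.
2nd Saturday of May 2007: May 12, 2007.

March 10, 2007; April 14, 2007; May 12, 2007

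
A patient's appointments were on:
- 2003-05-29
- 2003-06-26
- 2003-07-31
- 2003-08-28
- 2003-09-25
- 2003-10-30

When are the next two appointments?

2003-11-27, 2003-12-25

These are Thursdays with 28, 35, 28, 28, 35-day gaps.
Each is the final Thursday of its month — 2003-05-29 is past the 28th, so '4th Thursday' doesn't fit.
Last Thursday of November 2003: 2003-11-27.
December 2003 ends with Thursday 2003-12-25.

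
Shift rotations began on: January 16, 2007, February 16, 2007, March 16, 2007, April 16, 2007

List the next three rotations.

Gaps: 31, 28, 31 days — not constant. Every event is on the 16th of the month.
Pattern: the 16th of each month.
Next: May 2007 → May 16, 2007.
June 2007: June 16, 2007.
Next: July 2007 → July 16, 2007.

May 16, 2007; June 16, 2007; July 16, 2007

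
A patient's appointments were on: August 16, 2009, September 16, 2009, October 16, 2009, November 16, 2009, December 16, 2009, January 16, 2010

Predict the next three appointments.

Each date is the 16th; the gaps (31, 30, 31, 30, 31) track the month lengths.
The rule is the 16th of each month.
February 2010: February 16, 2010.
March 2010: March 16, 2010.
April 2010: April 16, 2010.

February 16, 2010; March 16, 2010; April 16, 2010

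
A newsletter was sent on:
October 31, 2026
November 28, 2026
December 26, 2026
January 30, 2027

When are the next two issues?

February 27, 2027; March 27, 2027

These are Saturdays with 28, 28, 35-day gaps.
Each is the final Saturday of its month — October 31, 2026 is past the 28th, so '4th Saturday' doesn't fit.
February 2027 ends with Saturday February 27, 2027.
March 2027 ends with Saturday March 27, 2027.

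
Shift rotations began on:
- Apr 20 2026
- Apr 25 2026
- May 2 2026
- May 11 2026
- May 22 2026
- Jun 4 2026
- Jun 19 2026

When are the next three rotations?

Gaps: 5, 7, 9, 11, 13, 15 days — each gap is 2 larger than the previous one.
Next gap: 17 days. Jun 19 2026 + 17 days = Jul 6 2026.
Next gap: 19 days. Jul 6 2026 + 19 days = Jul 25 2026.
Next gap: 21 days. Jul 25 2026 + 21 days = Aug 15 2026.

Jul 6 2026, Jul 25 2026, Aug 15 2026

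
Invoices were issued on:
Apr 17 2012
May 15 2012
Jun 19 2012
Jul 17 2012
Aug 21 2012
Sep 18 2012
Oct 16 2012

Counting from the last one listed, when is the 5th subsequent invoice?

These are Tuesdays at 28- or 35-day spacing (28, 35, 28, 35, 28, 28).
The pattern: 3rd Tuesday of the month.
3rd Tuesday of November 2012: Nov 20 2012.
December 2012 — 3rd Tuesday is Dec 18 2012.
3rd Tuesday of January 2013: Jan 15 2013.
February 2013 — 3rd Tuesday is Feb 19 2013.
3rd Tuesday of March 2013: Mar 19 2013.

Mar 19 2013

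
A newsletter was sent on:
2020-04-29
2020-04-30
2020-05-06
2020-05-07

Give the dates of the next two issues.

2020-05-13, 2020-05-14

The gap pattern 1, 6, 1 repeats every 2 events.
These are the Wednesdays and Thursdays of each week.
The following Wednesday is 2020-05-13.
The following Thursday is 2020-05-14.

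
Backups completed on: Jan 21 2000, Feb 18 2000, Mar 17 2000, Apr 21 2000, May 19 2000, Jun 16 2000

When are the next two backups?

Gaps: 28, 28, 35, 28, 28 days — a mix of 28 and 35. Every date is a Friday.
Each is the 3rd Friday of its month.
3rd Friday of July 2000: Jul 21 2000.
August 2000 — 3rd Friday is Aug 18 2000.

Jul 21 2000, Aug 18 2000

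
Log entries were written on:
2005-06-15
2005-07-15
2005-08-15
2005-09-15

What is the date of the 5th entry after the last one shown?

2006-02-15

Gaps: 30, 31, 31 days — not constant. Every event is on the 15th of the month.
Pattern: the 15th of each month.
Next: October 2005 → 2005-10-15.
November 2005: 2005-11-15.
December 2005: 2005-12-15.
Next: January 2006 → 2006-01-15.
February 2006: 2006-02-15.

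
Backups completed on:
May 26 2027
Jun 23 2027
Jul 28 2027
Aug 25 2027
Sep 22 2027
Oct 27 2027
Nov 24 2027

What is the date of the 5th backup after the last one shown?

Apr 26 2028

These are Wednesdays at 28- or 35-day spacing (28, 35, 28, 28, 35, 28).
The pattern: 4th Wednesday of the month.
4th Wednesday of December 2027: Dec 22 2027.
January 2028 — 4th Wednesday is Jan 26 2028.
4th Wednesday of February 2028: Feb 23 2028.
4th Wednesday of March 2028: Mar 22 2028.
4th Wednesday of April 2028: Apr 26 2028.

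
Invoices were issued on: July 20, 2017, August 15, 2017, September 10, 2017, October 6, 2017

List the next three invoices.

November 1, 2017; November 27, 2017; December 23, 2017

Every event comes 26 days after the last (26, 26, 26).
October 6, 2017 + 26 days = November 1, 2017.
November 1, 2017 + 26 days = November 27, 2017.
November 27, 2017 + 26 days = December 23, 2017.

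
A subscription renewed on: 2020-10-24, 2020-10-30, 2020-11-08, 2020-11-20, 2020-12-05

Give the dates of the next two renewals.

Gaps: 6, 9, 12, 15 days — each gap is 3 larger than the previous one.
Next gap: 18 days. 2020-12-05 + 18 days = 2020-12-23.
Next gap: 21 days. 2020-12-23 + 21 days = 2021-01-13.

2020-12-23, 2021-01-13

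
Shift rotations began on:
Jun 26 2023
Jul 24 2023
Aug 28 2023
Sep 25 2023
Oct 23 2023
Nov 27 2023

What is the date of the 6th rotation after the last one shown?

These are Mondays at 28- or 35-day spacing (28, 35, 28, 28, 35).
The pattern: 4th Monday of the month.
4th Monday of December 2023: Dec 25 2023.
4th Monday of January 2024: Jan 22 2024.
4th Monday of February 2024: Feb 26 2024.
March 2024 — 4th Monday is Mar 25 2024.
4th Monday of April 2024: Apr 22 2024.
May 2024 — 4th Monday is May 27 2024.

May 27 2024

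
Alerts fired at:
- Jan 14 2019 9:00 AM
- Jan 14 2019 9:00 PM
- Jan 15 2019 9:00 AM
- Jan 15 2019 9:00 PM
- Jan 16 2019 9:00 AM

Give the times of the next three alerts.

Jan 16 2019 9:00 PM, Jan 17 2019 9:00 AM, Jan 17 2019 9:00 PM

Spacing: 12, 12, 12, 12 h — constant 12 h.
Jan 16 2019 9:00 AM + 12 h = Jan 16 2019 9:00 PM.
Jan 16 2019 9:00 PM + 12 h = Jan 17 2019 9:00 AM.
Jan 17 2019 9:00 AM + 12 h = Jan 17 2019 9:00 PM.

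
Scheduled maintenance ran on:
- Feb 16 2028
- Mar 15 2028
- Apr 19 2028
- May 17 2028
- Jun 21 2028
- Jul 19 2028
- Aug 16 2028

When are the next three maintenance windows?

Sep 20 2028, Oct 18 2028, Nov 15 2028

These are Wednesdays at 28- or 35-day spacing (28, 35, 28, 35, 28, 28).
The pattern: 3rd Wednesday of the month.
3rd Wednesday of September 2028: Sep 20 2028.
3rd Wednesday of October 2028: Oct 18 2028.
3rd Wednesday of November 2028: Nov 15 2028.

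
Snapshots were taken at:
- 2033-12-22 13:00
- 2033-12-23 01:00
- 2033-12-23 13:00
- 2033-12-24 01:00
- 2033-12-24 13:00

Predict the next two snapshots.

2033-12-25 01:00, 2033-12-25 13:00

The interval is a steady 12 hours (12, 12, 12, 12).
2033-12-24 13:00 + 12 h = 2033-12-25 01:00.
2033-12-25 01:00 + 12 h = 2033-12-25 13:00.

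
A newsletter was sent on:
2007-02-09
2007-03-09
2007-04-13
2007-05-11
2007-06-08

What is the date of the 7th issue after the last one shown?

2008-01-11

All dates are Fridays, 28, 35, 28, 28 days apart.
Specifically, the 2nd Friday of each month.
2nd Friday of July 2007: 2007-07-13.
August 2007 — 2nd Friday is 2007-08-10.
September 2007 — 2nd Friday is 2007-09-14.
2nd Friday of October 2007: 2007-10-12.
November 2007 — 2nd Friday is 2007-11-09.
December 2007 — 2nd Friday is 2007-12-14.
2nd Friday of January 2008: 2008-01-11.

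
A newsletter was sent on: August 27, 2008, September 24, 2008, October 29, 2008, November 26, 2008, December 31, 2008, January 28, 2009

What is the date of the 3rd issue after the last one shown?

Every date is a Wednesday; gaps 28, 35, 28, 35, 28 days.
Each is the last Wednesday of its month (at least one falls on the 29th or later, ruling out '4th Wednesday').
Last Wednesday of February 2009: February 25, 2009.
Last Wednesday of March 2009: March 25, 2009.
April 2009 ends with Wednesday April 29, 2009.

April 29, 2009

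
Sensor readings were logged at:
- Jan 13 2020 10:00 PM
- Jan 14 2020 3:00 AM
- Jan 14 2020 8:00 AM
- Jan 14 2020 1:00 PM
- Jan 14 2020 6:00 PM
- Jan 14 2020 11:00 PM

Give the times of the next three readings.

Jan 15 2020 4:00 AM, Jan 15 2020 9:00 AM, Jan 15 2020 2:00 PM

The interval is a steady 5 hours (5, 5, 5, 5, 5).
Jan 14 2020 11:00 PM + 5 h = Jan 15 2020 4:00 AM.
Jan 15 2020 4:00 AM + 5 h = Jan 15 2020 9:00 AM.
Jan 15 2020 9:00 AM + 5 h = Jan 15 2020 2:00 PM.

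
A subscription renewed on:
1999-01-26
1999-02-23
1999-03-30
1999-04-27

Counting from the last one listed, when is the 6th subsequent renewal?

1999-10-26

All Tuesdays; the gaps (28, 35, 28) vary with month length.
This is the last Tuesday of each month.
Last Tuesday of May 1999: 1999-05-25.
June 1999 ends with Tuesday 1999-06-29.
July 1999 ends with Tuesday 1999-07-27.
Last Tuesday of August 1999: 1999-08-31.
September 1999 ends with Tuesday 1999-09-28.
October 1999 ends with Tuesday 1999-10-26.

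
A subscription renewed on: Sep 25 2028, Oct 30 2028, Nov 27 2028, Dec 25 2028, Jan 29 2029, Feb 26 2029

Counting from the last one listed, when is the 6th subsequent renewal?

Aug 27 2029

Every date is a Monday; gaps 35, 28, 28, 35, 28 days.
Each is the last Monday of its month (at least one falls on the 29th or later, ruling out '4th Monday').
Last Monday of March 2029: Mar 26 2029.
Last Monday of April 2029: Apr 30 2029.
Last Monday of May 2029: May 28 2029.
June 2029 ends with Monday Jun 25 2029.
July 2029 ends with Monday Jul 30 2029.
Last Monday of August 2029: Aug 27 2029.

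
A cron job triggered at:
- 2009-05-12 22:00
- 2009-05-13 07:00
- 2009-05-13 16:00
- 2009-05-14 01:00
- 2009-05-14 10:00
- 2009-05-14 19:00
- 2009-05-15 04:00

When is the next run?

Spacing: 9, 9, 9, 9, 9, 9 h — constant 9 h.
2009-05-15 04:00 + 9 h = 2009-05-15 13:00.

2009-05-15 13:00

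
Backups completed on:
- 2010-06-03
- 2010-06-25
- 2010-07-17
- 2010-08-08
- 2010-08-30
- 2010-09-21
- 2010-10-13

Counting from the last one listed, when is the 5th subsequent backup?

2011-01-31

Gaps between consecutive events: 22, 22, 22, 22, 22, 22 days — a constant 22-day interval.
2010-10-13 + 22 days = 2010-11-04.
2010-11-04 + 22 days = 2010-11-26.
2010-11-26 + 22 days = 2010-12-18.
2010-12-18 + 22 days = 2011-01-09.
2011-01-09 + 22 days = 2011-01-31.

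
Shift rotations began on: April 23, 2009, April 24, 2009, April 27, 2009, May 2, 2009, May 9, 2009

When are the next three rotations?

May 18, 2009; May 29, 2009; June 11, 2009

Gaps: 1, 3, 5, 7 days — each gap is 2 larger than the previous one.
Next gap: 9 days. May 9, 2009 + 9 days = May 18, 2009.
Next gap: 11 days. May 18, 2009 + 11 days = May 29, 2009.
Next gap: 13 days. May 29, 2009 + 13 days = June 11, 2009.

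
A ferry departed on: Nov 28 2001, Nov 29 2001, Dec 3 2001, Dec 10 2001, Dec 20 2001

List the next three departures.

Gaps: 1, 4, 7, 10 days — each gap is 3 larger than the previous one.
Next gap: 13 days. Dec 20 2001 + 13 days = Jan 2 2002.
Next gap: 16 days. Jan 2 2002 + 16 days = Jan 18 2002.
Next gap: 19 days. Jan 18 2002 + 19 days = Feb 6 2002.

Jan 2 2002, Jan 18 2002, Feb 6 2002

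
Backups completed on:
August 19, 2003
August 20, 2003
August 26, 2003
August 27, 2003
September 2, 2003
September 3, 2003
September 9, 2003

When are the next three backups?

September 10, 2003; September 16, 2003; September 17, 2003

Every event lands on a Tuesday or Wednesday (gaps cycle 1, 6, 1, 6, 1, 6).
So the schedule is: every Tuesday and Wednesday.
Next Wednesday: September 10, 2003.
The following Tuesday is September 16, 2003.
Next Wednesday: September 17, 2003.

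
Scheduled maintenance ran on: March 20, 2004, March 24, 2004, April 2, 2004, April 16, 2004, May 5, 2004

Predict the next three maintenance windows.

The spacing grows by 5 each time: 4, 9, 14, 19 days.
Next gap: 24 days. May 5, 2004 + 24 days = May 29, 2004.
Next gap: 29 days. May 29, 2004 + 29 days = June 27, 2004.
Next gap: 34 days. June 27, 2004 + 34 days = July 31, 2004.

May 29, 2004; June 27, 2004; July 31, 2004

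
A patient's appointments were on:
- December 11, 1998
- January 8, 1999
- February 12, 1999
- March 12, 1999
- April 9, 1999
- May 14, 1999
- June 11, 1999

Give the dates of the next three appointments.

July 9, 1999; August 13, 1999; September 10, 1999

All dates are Fridays, 28, 35, 28, 28, 35, 28 days apart.
Specifically, the 2nd Friday of each month.
2nd Friday of July 1999: July 9, 1999.
August 1999 — 2nd Friday is August 13, 1999.
September 1999 — 2nd Friday is September 10, 1999.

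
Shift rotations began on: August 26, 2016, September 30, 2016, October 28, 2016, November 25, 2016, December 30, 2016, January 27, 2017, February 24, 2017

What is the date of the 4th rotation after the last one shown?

June 30, 2017

Every date is a Friday; gaps 35, 28, 28, 35, 28, 28 days.
Each is the last Friday of its month (at least one falls on the 29th or later, ruling out '4th Friday').
Last Friday of March 2017: March 31, 2017.
Last Friday of April 2017: April 28, 2017.
May 2017 ends with Friday May 26, 2017.
June 2017 ends with Friday June 30, 2017.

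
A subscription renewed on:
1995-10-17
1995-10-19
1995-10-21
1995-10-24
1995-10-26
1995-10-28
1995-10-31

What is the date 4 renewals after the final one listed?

1995-11-09

The gap pattern 2, 2, 3, 2, 2, 3 repeats every 3 events.
These are the Tuesdays, Thursdays and Saturdays of each week.
The following Thursday is 1995-11-02.
The following Saturday is 1995-11-04.
Next Tuesday: 1995-11-07.
Next Thursday: 1995-11-09.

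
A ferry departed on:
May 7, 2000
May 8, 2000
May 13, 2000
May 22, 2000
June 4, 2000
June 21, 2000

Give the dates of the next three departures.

Intervals are 1, 5, 9, 13, 17 days — an arithmetic progression with common difference 4.
Next gap: 21 days. June 21, 2000 + 21 days = July 12, 2000.
Next gap: 25 days. July 12, 2000 + 25 days = August 6, 2000.
Next gap: 29 days. August 6, 2000 + 29 days = September 4, 2000.

July 12, 2000; August 6, 2000; September 4, 2000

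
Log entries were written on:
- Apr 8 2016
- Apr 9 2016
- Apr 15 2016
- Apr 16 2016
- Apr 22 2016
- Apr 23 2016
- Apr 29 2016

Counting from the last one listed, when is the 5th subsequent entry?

Every event lands on a Friday or Saturday (gaps cycle 1, 6, 1, 6, 1, 6).
So the schedule is: every Friday and Saturday.
The following Saturday is Apr 30 2016.
The following Friday is May 6 2016.
Next Saturday: May 7 2016.
The following Friday is May 13 2016.
Next Saturday: May 14 2016.

May 14 2016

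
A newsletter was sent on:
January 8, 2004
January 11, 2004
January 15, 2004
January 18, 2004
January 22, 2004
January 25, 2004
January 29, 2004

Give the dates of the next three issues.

February 1, 2004; February 5, 2004; February 8, 2004

The gap pattern 3, 4, 3, 4, 3, 4 repeats every 2 events.
These are the Thursdays and Sundays of each week.
The following Sunday is February 1, 2004.
Next Thursday: February 5, 2004.
Next Sunday: February 8, 2004.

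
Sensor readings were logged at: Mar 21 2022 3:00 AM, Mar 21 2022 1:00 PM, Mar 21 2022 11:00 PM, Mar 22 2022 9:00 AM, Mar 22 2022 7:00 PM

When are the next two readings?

Mar 23 2022 5:00 AM, Mar 23 2022 3:00 PM

The interval is a steady 10 hours (10, 10, 10, 10).
Mar 22 2022 7:00 PM + 10 h = Mar 23 2022 5:00 AM.
Mar 23 2022 5:00 AM + 10 h = Mar 23 2022 3:00 PM.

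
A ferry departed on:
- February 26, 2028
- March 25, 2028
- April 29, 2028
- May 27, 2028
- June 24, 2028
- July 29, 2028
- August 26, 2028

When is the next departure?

All Saturdays; the gaps (28, 35, 28, 28, 35, 28) vary with month length.
This is the last Saturday of each month.
September 2028 ends with Saturday September 30, 2028.

September 30, 2028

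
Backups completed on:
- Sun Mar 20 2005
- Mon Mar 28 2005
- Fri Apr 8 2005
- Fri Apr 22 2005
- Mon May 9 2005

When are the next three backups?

Intervals are 8, 11, 14, 17 days — an arithmetic progression with common difference 3.
Next gap: 20 days. Mon May 9 2005 + 20 days = Sun May 29 2005.
Next gap: 23 days. Sun May 29 2005 + 23 days = Tue Jun 21 2005.
Next gap: 26 days. Tue Jun 21 2005 + 26 days = Sun Jul 17 2005.

Sun May 29 2005, Tue Jun 21 2005, Sun Jul 17 2005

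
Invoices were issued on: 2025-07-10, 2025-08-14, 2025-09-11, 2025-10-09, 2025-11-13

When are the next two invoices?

2025-12-11, 2026-01-08

These are Thursdays at 28- or 35-day spacing (35, 28, 28, 35).
The pattern: 2nd Thursday of the month.
December 2025 — 2nd Thursday is 2025-12-11.
January 2026 — 2nd Thursday is 2026-01-08.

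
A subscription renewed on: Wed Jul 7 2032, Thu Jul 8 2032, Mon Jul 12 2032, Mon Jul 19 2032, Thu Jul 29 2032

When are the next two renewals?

Gaps: 1, 4, 7, 10 days — each gap is 3 larger than the previous one.
Next gap: 13 days. Thu Jul 29 2032 + 13 days = Wed Aug 11 2032.
Next gap: 16 days. Wed Aug 11 2032 + 16 days = Fri Aug 27 2032.

Wed Aug 11 2032, Fri Aug 27 2032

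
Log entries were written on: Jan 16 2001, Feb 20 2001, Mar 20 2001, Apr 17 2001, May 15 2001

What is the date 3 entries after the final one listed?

Aug 21 2001

Gaps: 35, 28, 28, 28 days — a mix of 28 and 35. Every date is a Tuesday.
Each is the 3rd Tuesday of its month.
3rd Tuesday of June 2001: Jun 19 2001.
3rd Tuesday of July 2001: Jul 17 2001.
August 2001 — 3rd Tuesday is Aug 21 2001.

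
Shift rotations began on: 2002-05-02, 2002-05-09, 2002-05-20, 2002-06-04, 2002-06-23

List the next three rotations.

Gaps: 7, 11, 15, 19 days — each gap is 4 larger than the previous one.
Next gap: 23 days. 2002-06-23 + 23 days = 2002-07-16.
Next gap: 27 days. 2002-07-16 + 27 days = 2002-08-12.
Next gap: 31 days. 2002-08-12 + 31 days = 2002-09-12.

2002-07-16, 2002-08-12, 2002-09-12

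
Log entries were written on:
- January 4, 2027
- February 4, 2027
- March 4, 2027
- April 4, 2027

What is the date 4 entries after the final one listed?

Gaps: 31, 28, 31 days — not constant. Every event is on the 4th of the month.
Pattern: the 4th of each month.
May 2027: May 4, 2027.
June 2027: June 4, 2027.
July 2027: July 4, 2027.
Next: August 2027 → August 4, 2027.

August 4, 2027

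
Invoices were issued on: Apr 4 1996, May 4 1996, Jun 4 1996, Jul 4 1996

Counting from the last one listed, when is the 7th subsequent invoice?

Feb 4 1997

Gaps: 30, 31, 30 days — not constant. Every event is on the 4th of the month.
Pattern: the 4th of each month.
August 1996: Aug 4 1996.
Next: September 1996 → Sep 4 1996.
Next: October 1996 → Oct 4 1996.
November 1996: Nov 4 1996.
Next: December 1996 → Dec 4 1996.
January 1997: Jan 4 1997.
Next: February 1997 → Feb 4 1997.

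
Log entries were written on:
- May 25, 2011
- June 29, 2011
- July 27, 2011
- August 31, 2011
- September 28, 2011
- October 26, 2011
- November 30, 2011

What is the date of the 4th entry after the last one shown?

March 28, 2012

Every date is a Wednesday; gaps 35, 28, 35, 28, 28, 35 days.
Each is the last Wednesday of its month (at least one falls on the 29th or later, ruling out '4th Wednesday').
Last Wednesday of December 2011: December 28, 2011.
Last Wednesday of January 2012: January 25, 2012.
February 2012 ends with Wednesday February 29, 2012.
Last Wednesday of March 2012: March 28, 2012.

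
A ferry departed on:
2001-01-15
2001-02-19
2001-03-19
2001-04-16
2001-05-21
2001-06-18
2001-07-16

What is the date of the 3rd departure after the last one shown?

Gaps: 35, 28, 28, 35, 28, 28 days — a mix of 28 and 35. Every date is a Monday.
Each is the 3rd Monday of its month.
August 2001 — 3rd Monday is 2001-08-20.
September 2001 — 3rd Monday is 2001-09-17.
3rd Monday of October 2001: 2001-10-15.

2001-10-15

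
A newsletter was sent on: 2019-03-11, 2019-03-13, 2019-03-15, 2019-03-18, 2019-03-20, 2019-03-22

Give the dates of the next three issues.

2019-03-25, 2019-03-27, 2019-03-29

Gaps: 2, 2, 3, 2, 2 days — not constant, but cyclic with period 3.
The events fall on every Monday, Wednesday and Friday.
The following Monday is 2019-03-25.
Next Wednesday: 2019-03-27.
The following Friday is 2019-03-29.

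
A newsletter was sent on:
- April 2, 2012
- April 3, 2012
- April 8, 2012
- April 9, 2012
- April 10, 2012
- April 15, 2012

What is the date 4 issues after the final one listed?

April 23, 2012

The gap pattern 1, 5, 1, 1, 5 repeats every 3 events.
These are the Mondays, Tuesdays and Sundays of each week.
The following Monday is April 16, 2012.
Next Tuesday: April 17, 2012.
Next Sunday: April 22, 2012.
Next Monday: April 23, 2012.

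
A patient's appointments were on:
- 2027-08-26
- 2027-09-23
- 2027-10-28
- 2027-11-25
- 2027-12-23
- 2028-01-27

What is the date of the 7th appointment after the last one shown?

2028-08-24

All dates are Thursdays, 28, 35, 28, 28, 35 days apart.
Specifically, the 4th Thursday of each month.
February 2028 — 4th Thursday is 2028-02-24.
4th Thursday of March 2028: 2028-03-23.
4th Thursday of April 2028: 2028-04-27.
May 2028 — 4th Thursday is 2028-05-25.
June 2028 — 4th Thursday is 2028-06-22.
July 2028 — 4th Thursday is 2028-07-27.
August 2028 — 4th Thursday is 2028-08-24.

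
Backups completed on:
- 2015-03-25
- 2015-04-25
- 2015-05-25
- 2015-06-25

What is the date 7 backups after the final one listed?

The day-of-month is always 25 (31, 30, 31 days between events).
So this recurs on the 25th of each month.
July 2015: 2015-07-25.
Next: August 2015 → 2015-08-25.
Next: September 2015 → 2015-09-25.
Next: October 2015 → 2015-10-25.
Next: November 2015 → 2015-11-25.
December 2015: 2015-12-25.
January 2016: 2016-01-25.

2016-01-25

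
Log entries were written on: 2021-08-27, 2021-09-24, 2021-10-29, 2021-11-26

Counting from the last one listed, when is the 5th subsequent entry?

Every date is a Friday; gaps 28, 35, 28 days.
Each is the last Friday of its month (at least one falls on the 29th or later, ruling out '4th Friday').
December 2021 ends with Friday 2021-12-31.
January 2022 ends with Friday 2022-01-28.
February 2022 ends with Friday 2022-02-25.
March 2022 ends with Friday 2022-03-25.
Last Friday of April 2022: 2022-04-29.

2022-04-29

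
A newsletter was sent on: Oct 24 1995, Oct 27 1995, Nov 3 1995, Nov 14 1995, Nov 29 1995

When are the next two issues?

Dec 18 1995, Jan 10 1996

The spacing grows by 4 each time: 3, 7, 11, 15 days.
Next gap: 19 days. Nov 29 1995 + 19 days = Dec 18 1995.
Next gap: 23 days. Dec 18 1995 + 23 days = Jan 10 1996.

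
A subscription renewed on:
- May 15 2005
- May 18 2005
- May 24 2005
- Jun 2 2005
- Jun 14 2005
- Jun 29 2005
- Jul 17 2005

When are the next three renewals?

Aug 7 2005, Aug 31 2005, Sep 27 2005

Intervals are 3, 6, 9, 12, 15, 18 days — an arithmetic progression with common difference 3.
Next gap: 21 days. Jul 17 2005 + 21 days = Aug 7 2005.
Next gap: 24 days. Aug 7 2005 + 24 days = Aug 31 2005.
Next gap: 27 days. Aug 31 2005 + 27 days = Sep 27 2005.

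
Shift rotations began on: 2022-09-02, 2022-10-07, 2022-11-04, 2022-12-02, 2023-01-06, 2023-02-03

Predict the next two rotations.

2023-03-03, 2023-04-07

Gaps: 35, 28, 28, 35, 28 days — a mix of 28 and 35. Every date is a Friday.
Each is the 1st Friday of its month.
1st Friday of March 2023: 2023-03-03.
1st Friday of April 2023: 2023-04-07.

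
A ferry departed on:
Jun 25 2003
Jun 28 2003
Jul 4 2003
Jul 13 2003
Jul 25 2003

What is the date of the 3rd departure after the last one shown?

Intervals are 3, 6, 9, 12 days — an arithmetic progression with common difference 3.
Next gap: 15 days. Jul 25 2003 + 15 days = Aug 9 2003.
Next gap: 18 days. Aug 9 2003 + 18 days = Aug 27 2003.
Next gap: 21 days. Aug 27 2003 + 21 days = Sep 17 2003.

Sep 17 2003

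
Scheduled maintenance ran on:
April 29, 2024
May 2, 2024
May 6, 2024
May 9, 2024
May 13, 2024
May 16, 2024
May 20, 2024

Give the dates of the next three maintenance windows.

May 23, 2024; May 27, 2024; May 30, 2024

Every event lands on a Monday or Thursday (gaps cycle 3, 4, 3, 4, 3, 4).
So the schedule is: every Monday and Thursday.
The following Thursday is May 23, 2024.
The following Monday is May 27, 2024.
Next Thursday: May 30, 2024.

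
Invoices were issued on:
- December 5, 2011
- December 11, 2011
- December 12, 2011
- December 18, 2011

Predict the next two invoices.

Every event lands on a Monday or Sunday (gaps cycle 6, 1, 6).
So the schedule is: every Monday and Sunday.
The following Monday is December 19, 2011.
Next Sunday: December 25, 2011.

December 19, 2011; December 25, 2011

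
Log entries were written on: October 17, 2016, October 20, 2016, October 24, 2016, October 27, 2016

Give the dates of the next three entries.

Gaps: 3, 4, 3 days — not constant, but cyclic with period 2.
The events fall on every Monday and Thursday.
The following Monday is October 31, 2016.
The following Thursday is November 3, 2016.
The following Monday is November 7, 2016.

October 31, 2016; November 3, 2016; November 7, 2016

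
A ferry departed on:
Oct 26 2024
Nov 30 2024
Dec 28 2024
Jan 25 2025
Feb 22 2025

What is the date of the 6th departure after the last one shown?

Aug 30 2025

These are Saturdays with 35, 28, 28, 28-day gaps.
Each is the final Saturday of its month — Nov 30 2024 is past the 28th, so '4th Saturday' doesn't fit.
March 2025 ends with Saturday Mar 29 2025.
Last Saturday of April 2025: Apr 26 2025.
May 2025 ends with Saturday May 31 2025.
June 2025 ends with Saturday Jun 28 2025.
Last Saturday of July 2025: Jul 26 2025.
August 2025 ends with Saturday Aug 30 2025.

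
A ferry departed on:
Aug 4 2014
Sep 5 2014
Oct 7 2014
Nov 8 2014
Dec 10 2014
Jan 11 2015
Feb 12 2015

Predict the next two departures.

Every event comes 32 days after the last (32, 32, 32, 32, 32, 32).
Feb 12 2015 + 32 days = Mar 16 2015.
Mar 16 2015 + 32 days = Apr 17 2015.

Mar 16 2015, Apr 17 2015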